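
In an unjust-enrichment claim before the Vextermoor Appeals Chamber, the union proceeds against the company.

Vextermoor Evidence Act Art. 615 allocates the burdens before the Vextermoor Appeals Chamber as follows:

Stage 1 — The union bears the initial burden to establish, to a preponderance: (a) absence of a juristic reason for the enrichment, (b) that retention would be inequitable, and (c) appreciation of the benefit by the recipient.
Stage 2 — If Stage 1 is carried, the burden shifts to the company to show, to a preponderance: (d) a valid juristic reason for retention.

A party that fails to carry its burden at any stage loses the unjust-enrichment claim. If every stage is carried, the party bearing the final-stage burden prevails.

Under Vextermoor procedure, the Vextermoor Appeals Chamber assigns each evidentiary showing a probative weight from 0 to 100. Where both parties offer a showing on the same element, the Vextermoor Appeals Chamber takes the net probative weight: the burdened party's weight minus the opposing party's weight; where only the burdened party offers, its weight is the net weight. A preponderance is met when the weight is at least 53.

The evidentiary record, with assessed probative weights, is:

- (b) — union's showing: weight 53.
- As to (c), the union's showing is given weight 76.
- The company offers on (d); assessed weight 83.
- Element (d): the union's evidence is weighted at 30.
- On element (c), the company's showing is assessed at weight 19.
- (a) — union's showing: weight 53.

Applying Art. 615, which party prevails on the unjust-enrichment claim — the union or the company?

Stage 1 (union, a preponderance, weight is at least 53): (a) 53 ≥ 53 — meets; (b) 53 ≥ 53 — meets; (c) net 76−19=57 ≥ 53 — meets.
  Stage 1 is satisfied; the onus moves to the company.
Stage 2 (company, a preponderance, weight is at least 53): (d) net 83−30=53 ≥ 53 — meets.
  The company carries the last stage.
All stages carried — the company prevails.

company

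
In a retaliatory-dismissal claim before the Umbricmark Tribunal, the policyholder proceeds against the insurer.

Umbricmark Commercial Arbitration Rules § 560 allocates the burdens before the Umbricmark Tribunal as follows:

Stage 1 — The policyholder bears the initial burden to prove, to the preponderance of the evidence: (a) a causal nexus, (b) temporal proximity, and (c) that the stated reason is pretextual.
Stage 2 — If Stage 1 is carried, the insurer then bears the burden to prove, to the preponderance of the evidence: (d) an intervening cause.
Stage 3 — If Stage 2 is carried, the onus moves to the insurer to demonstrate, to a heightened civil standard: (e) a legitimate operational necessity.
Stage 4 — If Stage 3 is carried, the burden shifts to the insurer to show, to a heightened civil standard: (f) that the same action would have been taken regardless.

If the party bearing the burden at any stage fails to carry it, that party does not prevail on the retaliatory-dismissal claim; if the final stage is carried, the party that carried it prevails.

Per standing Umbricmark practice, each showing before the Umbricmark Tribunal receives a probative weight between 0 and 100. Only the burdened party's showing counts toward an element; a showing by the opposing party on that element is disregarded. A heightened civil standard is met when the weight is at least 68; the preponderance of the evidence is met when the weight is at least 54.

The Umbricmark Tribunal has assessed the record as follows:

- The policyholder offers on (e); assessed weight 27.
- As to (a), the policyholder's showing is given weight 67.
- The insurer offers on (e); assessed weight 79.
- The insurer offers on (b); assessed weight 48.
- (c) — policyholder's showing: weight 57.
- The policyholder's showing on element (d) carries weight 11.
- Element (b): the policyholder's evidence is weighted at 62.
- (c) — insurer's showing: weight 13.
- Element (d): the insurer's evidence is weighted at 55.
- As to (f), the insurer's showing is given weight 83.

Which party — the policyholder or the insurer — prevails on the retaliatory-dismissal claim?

Stage 1 (policyholder, the preponderance of the evidence, weight is at least 54): (a) 67 ≥ 54 — meets; (b) 62 (insurer's 48 disregarded) ≥ 54 — meets; (c) 57 (insurer's 13 disregarded) ≥ 54 — meets.
  All elements met. The burden passes to the insurer.
Stage 2 (insurer, the preponderance of the evidence, weight is at least 54): (d) 55 (policyholder's 11 disregarded) ≥ 54 — meets.
  Stage 2 is satisfied; the insurer continues to bear the burden.
Stage 3 (insurer, a heightened civil standard, weight is at least 68): (e) 79 (policyholder's 27 disregarded) ≥ 68 — meets.
  All elements met. The insurer retains the burden for Stage 4.
Stage 4 (insurer, a heightened civil standard, weight is at least 68): (f) 83 ≥ 68 — meets.
  The insurer carries the last stage.
With every stage satisfied, the insurer prevails.

insurer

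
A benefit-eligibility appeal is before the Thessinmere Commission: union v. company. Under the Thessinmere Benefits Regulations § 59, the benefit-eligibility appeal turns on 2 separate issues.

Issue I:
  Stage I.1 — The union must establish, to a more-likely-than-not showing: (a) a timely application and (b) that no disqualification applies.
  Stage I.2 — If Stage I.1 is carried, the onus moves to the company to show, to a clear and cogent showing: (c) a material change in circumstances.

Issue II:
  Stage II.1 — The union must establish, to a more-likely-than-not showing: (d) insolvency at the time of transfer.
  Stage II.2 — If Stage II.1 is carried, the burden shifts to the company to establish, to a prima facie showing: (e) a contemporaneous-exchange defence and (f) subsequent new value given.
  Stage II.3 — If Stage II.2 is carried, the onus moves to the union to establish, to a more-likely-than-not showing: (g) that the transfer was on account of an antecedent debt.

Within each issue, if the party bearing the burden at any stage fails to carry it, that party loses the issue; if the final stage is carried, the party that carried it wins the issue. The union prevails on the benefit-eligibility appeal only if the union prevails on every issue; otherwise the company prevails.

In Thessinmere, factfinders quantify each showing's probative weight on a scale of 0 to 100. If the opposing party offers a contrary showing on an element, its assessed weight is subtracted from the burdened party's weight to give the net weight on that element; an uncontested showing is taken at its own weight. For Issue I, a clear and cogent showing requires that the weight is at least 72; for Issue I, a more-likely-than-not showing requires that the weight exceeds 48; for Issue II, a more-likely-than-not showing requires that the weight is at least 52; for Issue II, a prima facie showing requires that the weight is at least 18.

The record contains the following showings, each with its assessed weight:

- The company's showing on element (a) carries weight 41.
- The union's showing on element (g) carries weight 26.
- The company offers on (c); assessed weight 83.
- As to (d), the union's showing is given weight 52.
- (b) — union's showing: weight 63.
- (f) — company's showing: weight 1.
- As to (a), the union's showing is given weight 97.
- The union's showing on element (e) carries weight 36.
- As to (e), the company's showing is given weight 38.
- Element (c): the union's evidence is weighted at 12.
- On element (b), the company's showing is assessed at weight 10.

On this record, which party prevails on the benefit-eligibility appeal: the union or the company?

union

— Issue I —
Stage I.1 (union, a more-likely-than-not showing, weight exceeds 48): (a) net 97−41=56 > 48 — meets; (b) net 63−10=53 > 48 — meets.
  Stage I.1 is satisfied; the onus moves to the company.
Stage I.2 (company, a clear and cogent showing, weight is at least 72): (c) net 83−12=71 < 72 — fails.
  The company does not carry Stage I.2.
The analysis ends at Stage I.2; the union prevails on this issue.
— Issue II —
Stage II.1 (union, a more-likely-than-not showing, weight is at least 52): (d) 52 ≥ 52 — meets.
  The union carries Stage II.1; the company now bears the burden.
Stage II.2 (company, a prima facie showing, weight is at least 18): (e) net 38−36=2 < 18 — fails; (f) 1 < 18 — fails.
  Stage II.2 not carried; the company fails its burden.
The union prevails on this issue.
Per-issue: Issue I → union; Issue II → union. The union must prevail on every issue; overall, the union prevails.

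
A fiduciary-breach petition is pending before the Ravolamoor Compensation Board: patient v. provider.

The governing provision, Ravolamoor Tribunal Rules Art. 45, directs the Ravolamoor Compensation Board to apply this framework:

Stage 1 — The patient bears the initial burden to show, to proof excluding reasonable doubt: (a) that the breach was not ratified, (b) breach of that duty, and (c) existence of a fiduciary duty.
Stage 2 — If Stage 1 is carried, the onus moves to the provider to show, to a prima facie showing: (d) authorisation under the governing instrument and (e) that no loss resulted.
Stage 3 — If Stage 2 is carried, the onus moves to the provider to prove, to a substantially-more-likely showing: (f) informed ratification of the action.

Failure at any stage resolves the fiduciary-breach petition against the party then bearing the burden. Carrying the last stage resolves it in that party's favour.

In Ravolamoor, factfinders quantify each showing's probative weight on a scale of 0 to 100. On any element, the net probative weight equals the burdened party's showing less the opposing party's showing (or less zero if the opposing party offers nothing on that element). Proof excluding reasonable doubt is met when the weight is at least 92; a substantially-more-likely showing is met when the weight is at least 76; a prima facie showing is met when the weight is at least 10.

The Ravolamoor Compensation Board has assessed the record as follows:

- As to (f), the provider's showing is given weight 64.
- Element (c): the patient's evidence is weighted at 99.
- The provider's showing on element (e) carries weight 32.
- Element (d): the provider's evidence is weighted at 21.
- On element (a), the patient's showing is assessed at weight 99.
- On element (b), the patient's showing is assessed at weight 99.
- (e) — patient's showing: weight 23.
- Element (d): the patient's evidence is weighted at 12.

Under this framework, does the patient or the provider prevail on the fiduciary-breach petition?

patient

At Stage 1 the patient must meet proof excluding reasonable doubt (weight is at least 92): on (a) the weight is 99, ≥ 92, so (a) meets the standard; on (b) the weight is 99, ≥ 92, so (b) meets the standard; on (c) the weight is 99, which does reach 92, so (c) meets the standard.
  The patient carries Stage 1; the provider now bears the burden.
At Stage 2 the provider must meet a prima facie showing (weight is at least 10): on (d) the weight is 21 less the opposing 12 gives net 9, < 10, so (d) does not meet the standard; on (e) the weight is 32 less the opposing 23 gives net 9, which does not reach 10, so (e) does not meet the standard.
  Not every element is met, so the provider fails to carry Stage 2.
So the patient prevails.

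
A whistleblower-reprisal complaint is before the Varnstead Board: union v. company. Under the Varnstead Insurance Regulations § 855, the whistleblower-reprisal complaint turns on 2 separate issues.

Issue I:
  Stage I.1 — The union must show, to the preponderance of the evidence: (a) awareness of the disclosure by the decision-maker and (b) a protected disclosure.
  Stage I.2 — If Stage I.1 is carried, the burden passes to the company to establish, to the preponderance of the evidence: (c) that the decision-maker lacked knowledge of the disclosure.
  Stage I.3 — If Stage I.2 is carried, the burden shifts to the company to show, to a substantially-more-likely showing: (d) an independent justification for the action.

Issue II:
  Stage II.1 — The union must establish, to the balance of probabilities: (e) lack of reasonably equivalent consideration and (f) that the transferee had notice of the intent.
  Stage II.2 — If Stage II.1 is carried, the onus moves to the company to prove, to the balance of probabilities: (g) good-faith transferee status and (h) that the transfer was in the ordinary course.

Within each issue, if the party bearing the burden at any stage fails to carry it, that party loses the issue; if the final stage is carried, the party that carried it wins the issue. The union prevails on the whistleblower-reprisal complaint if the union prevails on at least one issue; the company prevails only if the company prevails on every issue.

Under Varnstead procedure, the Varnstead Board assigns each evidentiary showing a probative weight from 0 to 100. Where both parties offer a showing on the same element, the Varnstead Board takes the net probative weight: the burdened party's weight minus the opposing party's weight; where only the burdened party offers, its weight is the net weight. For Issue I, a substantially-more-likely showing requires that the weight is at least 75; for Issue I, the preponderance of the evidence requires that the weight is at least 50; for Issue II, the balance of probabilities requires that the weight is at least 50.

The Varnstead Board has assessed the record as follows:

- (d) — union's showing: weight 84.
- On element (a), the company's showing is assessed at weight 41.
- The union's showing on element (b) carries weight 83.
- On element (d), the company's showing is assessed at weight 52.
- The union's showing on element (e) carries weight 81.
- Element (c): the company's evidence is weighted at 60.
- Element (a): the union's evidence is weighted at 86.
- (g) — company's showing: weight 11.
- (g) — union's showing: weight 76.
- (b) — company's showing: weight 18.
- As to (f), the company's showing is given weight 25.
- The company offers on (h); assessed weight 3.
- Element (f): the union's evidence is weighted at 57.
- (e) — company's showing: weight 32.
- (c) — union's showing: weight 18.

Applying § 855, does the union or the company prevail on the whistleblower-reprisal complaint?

— Issue I —
Stage I.1 (union, the preponderance of the evidence, weight is at least 50): (a) net 86−41=45 < 50 — fails; (b) net 83−18=65 ≥ 50 — meets.
  The union does not carry Stage I.1.
The company prevails on this issue.
— Issue II —
At Stage II.1 the union must meet the balance of probabilities (weight is at least 50): on (e) the weight is 81 less the opposing 32 gives net 49, < 50, so (e) does not meet the standard; on (f) the weight is 57 less the opposing 25 gives net 32, which does not reach 50, so (f) does not meet the standard.
  The union does not carry Stage II.1.
So the company prevails on this issue.
Per-issue: Issue I → company; Issue II → company. The union must prevail on at least one issue; overall, the company prevails.

company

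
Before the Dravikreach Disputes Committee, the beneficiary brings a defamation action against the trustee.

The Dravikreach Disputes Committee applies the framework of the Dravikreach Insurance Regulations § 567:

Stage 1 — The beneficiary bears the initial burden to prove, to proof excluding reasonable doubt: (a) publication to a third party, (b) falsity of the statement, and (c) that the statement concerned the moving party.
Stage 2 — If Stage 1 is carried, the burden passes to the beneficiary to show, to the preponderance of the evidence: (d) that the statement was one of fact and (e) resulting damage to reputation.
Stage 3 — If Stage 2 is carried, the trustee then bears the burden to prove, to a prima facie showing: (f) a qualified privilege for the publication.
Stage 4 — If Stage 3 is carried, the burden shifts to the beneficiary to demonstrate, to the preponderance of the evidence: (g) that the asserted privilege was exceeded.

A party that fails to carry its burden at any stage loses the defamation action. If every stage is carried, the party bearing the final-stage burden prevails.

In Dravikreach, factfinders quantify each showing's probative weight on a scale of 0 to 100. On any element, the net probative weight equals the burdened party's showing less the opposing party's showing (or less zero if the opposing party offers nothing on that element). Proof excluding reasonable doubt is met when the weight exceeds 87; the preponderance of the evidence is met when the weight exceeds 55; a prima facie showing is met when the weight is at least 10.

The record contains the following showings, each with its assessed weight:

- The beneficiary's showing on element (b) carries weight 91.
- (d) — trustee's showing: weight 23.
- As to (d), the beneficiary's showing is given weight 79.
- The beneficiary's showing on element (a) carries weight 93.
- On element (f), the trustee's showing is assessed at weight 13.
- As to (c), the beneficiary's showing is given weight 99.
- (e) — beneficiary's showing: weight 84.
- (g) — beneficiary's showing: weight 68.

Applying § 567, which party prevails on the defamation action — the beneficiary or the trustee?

beneficiary

Stage 1 — burden on beneficiary; standard: proof excluding reasonable doubt (weight exceeds 87).
    (a): 93 > 87 [met]
    (b): 91 > 87 [met]
    (c): 99 > 87 [met]
  Stage 1 carried; the burden remains with the beneficiary.
Stage 2 — burden on beneficiary; standard: the preponderance of the evidence (weight exceeds 55).
    (d): 79 − 23 = 56 > 55 [met]
    (e): 84 > 55 [met]
  The beneficiary carries Stage 2; the trustee now bears the burden.
Stage 3 — burden on trustee; standard: a prima facie showing (weight is at least 10).
    (f): 13 ≥ 10 [met]
  Stage 3 carried; the burden shifts to the beneficiary.
Stage 4 — burden on beneficiary; standard: the preponderance of the evidence (weight exceeds 55).
    (g): 68 > 55 [met]
  The beneficiary carries the last stage.
All stages carried — the beneficiary prevails.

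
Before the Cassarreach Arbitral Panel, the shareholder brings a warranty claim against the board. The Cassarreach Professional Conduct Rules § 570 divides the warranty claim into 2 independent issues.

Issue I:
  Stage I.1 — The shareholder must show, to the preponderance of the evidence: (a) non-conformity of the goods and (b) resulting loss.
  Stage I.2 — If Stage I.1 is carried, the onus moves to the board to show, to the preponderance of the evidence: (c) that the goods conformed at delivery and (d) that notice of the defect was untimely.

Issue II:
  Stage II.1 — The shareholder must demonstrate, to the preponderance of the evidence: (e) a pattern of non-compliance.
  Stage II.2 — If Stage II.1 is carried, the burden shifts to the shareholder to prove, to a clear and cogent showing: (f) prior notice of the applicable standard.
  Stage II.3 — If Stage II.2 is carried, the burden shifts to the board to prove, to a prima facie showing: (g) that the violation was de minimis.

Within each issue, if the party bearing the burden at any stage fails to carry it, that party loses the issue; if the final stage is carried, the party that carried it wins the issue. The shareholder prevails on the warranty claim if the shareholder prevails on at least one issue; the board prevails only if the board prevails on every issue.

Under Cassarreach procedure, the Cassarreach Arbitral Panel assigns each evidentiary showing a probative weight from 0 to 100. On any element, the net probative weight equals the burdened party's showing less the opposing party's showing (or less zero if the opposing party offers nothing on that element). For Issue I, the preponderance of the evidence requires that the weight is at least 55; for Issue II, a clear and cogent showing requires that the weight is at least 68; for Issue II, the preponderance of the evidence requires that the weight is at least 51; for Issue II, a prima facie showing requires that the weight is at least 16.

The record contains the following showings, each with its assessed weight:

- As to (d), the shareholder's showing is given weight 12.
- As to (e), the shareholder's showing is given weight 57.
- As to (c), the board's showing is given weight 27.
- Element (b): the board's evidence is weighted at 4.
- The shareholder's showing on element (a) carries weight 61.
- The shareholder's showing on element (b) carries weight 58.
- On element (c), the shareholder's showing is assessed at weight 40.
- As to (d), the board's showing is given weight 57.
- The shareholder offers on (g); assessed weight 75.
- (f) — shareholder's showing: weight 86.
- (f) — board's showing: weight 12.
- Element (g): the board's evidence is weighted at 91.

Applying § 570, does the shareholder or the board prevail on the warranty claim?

board

— Issue I —
Stage I.1 — burden on shareholder; standard: the preponderance of the evidence (weight is at least 55).
    (a): 61 ≥ 55 [met]
    (b): 58 − 4 = 54 < 55 [not met]
  Stage I.1 not carried; the shareholder fails its burden.
The analysis ends at Stage I.1; the board prevails on this issue.
— Issue II —
At Stage II.1 the shareholder must meet the preponderance of the evidence (weight is at least 51): on (e) the weight is 57, ≥ 51, so (e) meets the standard.
  All elements met. The shareholder retains the burden for Stage II.2.
At Stage II.2 the shareholder must meet a clear and cogent showing (weight is at least 68): on (f) the weight is 86 less the opposing 12 gives net 74, ≥ 68, so (f) meets the standard.
  Stage II.2 carried; the burden shifts to the board.
At Stage II.3 the board must meet a prima facie showing (weight is at least 16): on (g) the weight is 91 less the opposing 75 gives net 16, ≥ 16, so (g) meets the standard.
  Stage II.3 carried; the final stage is satisfied.
With every stage satisfied, the board prevails on this issue.
Per-issue: Issue I → board; Issue II → board. The shareholder must prevail on at least one issue; overall, the board prevails.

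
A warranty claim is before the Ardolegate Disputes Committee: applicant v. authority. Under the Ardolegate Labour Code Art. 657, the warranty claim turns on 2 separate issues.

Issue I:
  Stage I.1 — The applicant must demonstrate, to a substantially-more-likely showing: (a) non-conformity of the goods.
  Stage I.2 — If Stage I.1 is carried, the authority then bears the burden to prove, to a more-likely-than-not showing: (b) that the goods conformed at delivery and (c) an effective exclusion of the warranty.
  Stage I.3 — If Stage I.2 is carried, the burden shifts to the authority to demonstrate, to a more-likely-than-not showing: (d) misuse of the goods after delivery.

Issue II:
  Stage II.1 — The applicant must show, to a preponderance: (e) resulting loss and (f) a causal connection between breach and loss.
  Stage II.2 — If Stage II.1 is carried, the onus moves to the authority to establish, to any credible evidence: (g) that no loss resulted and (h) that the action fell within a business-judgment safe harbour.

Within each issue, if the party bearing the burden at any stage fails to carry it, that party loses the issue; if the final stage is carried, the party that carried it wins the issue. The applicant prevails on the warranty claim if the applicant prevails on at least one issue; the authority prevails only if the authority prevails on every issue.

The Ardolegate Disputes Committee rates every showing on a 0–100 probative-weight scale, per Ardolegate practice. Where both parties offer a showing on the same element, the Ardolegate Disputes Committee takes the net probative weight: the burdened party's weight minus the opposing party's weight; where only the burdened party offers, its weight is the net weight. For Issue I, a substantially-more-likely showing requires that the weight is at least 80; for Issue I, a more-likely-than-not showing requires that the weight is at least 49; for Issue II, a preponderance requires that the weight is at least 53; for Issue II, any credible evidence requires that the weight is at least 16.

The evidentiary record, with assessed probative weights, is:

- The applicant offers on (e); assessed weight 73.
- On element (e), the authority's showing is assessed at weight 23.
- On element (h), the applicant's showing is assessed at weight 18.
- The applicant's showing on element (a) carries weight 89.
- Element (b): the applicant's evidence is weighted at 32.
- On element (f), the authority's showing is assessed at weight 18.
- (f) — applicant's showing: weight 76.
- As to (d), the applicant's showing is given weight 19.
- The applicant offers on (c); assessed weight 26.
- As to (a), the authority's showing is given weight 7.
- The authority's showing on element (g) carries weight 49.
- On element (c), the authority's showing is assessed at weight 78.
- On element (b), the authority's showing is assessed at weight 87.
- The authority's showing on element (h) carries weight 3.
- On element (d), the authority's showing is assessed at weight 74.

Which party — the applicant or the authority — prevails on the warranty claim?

authority

— Issue I —
Stage I.1 (applicant, a substantially-more-likely showing, weight is at least 80): (a) net 89−7=82 ≥ 80 — meets.
  All elements met. The burden passes to the authority.
Stage I.2 (authority, a more-likely-than-not showing, weight is at least 49): (b) net 87−32=55 ≥ 49 — meets; (c) net 78−26=52 ≥ 49 — meets.
  Stage I.2 carried; the burden remains with the authority.
Stage I.3 (authority, a more-likely-than-not showing, weight is at least 49): (d) net 74−19=55 ≥ 49 — meets.
  Stage I.3 carried; the final stage is satisfied.
With every stage satisfied, the authority prevails on this issue.
— Issue II —
Stage II.1 (applicant, a preponderance, weight is at least 53): (e) net 73−23=50 < 53 — fails; (f) net 76−18=58 ≥ 53 — meets.
  The applicant does not carry Stage II.1.
The authority prevails on this issue.
Per-issue: Issue I → authority; Issue II → authority. The applicant must prevail on at least one issue; overall, the authority prevails.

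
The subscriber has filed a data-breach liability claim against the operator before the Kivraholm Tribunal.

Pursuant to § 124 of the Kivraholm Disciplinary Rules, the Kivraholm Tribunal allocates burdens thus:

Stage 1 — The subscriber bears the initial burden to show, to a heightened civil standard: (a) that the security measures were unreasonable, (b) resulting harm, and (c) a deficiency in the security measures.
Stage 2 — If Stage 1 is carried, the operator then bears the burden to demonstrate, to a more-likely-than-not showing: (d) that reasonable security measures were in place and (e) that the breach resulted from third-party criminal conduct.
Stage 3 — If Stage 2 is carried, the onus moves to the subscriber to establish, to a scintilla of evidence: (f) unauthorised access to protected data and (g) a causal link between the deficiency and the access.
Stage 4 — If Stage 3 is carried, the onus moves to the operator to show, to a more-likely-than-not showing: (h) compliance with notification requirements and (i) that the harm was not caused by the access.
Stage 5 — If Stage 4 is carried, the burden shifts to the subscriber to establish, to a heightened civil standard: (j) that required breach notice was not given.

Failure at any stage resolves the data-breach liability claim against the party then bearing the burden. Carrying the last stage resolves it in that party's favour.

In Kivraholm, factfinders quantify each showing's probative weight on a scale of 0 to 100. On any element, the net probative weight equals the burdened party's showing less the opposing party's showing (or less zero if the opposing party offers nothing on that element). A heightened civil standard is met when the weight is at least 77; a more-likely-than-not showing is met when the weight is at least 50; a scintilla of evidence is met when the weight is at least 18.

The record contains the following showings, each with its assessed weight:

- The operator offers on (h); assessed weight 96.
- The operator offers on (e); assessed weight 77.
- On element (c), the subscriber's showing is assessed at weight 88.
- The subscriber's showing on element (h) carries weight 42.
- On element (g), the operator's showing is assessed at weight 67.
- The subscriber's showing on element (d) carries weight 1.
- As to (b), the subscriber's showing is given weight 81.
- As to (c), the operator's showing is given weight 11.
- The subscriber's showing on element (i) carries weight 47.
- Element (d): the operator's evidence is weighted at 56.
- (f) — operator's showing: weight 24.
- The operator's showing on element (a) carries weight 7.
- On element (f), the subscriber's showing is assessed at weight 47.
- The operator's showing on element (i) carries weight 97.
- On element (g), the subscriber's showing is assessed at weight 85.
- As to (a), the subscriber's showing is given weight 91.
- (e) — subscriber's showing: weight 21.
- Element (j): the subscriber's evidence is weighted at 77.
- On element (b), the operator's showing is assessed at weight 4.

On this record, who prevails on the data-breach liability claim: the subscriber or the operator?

subscriber

At Stage 1 the subscriber must meet a heightened civil standard (weight is at least 77): on (a) the weight is 91 less the opposing 7 gives net 84, which does reach 77, so (a) meets the standard; on (b) the weight is 81 less the opposing 4 gives net 77, ≥ 77, so (b) meets the standard; on (c) the weight is 88 less the opposing 11 gives net 77, which does reach 77, so (c) meets the standard.
  All elements met. The burden passes to the operator.
At Stage 2 the operator must meet a more-likely-than-not showing (weight is at least 50): on (d) the weight is 56 less the opposing 1 gives net 55, ≥ 50, so (d) meets the standard; on (e) the weight is 77 less the opposing 21 gives net 56, which does reach 50, so (e) meets the standard.
  All elements met. The burden passes to the subscriber.
At Stage 3 the subscriber must meet a scintilla of evidence (weight is at least 18): on (f) the weight is 47 less the opposing 24 gives net 23, ≥ 18, so (f) meets the standard; on (g) the weight is 85 less the opposing 67 gives net 18, ≥ 18, so (g) meets the standard.
  Stage 3 is satisfied; the onus moves to the operator.
At Stage 4 the operator must meet a more-likely-than-not showing (weight is at least 50): on (h) the weight is 96 less the opposing 42 gives net 54, ≥ 50, so (h) meets the standard; on (i) the weight is 97 less the opposing 47 gives net 50, which does reach 50, so (i) meets the standard.
  The operator carries Stage 4; the subscriber now bears the burden.
At Stage 5 the subscriber must meet a heightened civil standard (weight is at least 77): on (j) the weight is 77, which does reach 77, so (j) meets the standard.
  Stage 5 carried; the final stage is satisfied.
With every stage satisfied, the subscriber prevails.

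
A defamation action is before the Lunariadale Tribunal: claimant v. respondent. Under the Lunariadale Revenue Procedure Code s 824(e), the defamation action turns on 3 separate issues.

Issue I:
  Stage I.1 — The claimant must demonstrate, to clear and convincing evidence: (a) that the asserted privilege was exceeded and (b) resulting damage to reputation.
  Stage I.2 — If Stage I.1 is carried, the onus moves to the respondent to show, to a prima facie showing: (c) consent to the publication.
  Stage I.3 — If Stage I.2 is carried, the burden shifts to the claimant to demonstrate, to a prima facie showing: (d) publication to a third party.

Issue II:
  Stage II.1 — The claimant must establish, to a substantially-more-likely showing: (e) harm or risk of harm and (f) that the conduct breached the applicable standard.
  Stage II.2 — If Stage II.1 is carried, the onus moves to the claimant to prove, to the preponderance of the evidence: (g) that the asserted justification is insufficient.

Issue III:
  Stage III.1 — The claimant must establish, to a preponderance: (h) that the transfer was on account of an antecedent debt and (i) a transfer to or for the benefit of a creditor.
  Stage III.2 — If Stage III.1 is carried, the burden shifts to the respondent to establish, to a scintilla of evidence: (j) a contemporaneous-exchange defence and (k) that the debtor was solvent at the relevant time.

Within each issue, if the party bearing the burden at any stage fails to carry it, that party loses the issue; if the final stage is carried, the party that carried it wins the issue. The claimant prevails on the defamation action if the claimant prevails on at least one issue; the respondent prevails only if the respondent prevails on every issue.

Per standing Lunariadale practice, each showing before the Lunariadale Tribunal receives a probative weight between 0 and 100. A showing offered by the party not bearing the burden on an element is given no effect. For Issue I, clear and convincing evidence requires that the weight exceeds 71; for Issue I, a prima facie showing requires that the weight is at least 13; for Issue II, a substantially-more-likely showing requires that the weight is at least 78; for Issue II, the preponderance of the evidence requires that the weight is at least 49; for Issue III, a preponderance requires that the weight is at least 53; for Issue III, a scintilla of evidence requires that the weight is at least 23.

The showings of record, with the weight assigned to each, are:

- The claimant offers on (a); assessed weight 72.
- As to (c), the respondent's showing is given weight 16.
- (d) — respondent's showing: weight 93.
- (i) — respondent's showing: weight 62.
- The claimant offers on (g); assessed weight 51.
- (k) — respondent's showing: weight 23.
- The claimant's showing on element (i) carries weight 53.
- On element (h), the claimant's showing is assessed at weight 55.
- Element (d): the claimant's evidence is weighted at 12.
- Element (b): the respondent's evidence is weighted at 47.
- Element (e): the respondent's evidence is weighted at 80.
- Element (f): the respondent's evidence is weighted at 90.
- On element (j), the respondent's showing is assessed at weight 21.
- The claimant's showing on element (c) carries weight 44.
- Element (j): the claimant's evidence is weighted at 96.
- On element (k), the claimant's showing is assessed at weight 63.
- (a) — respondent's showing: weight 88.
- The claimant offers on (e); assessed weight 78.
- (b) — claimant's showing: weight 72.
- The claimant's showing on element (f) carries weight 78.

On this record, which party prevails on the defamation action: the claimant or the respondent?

claimant

— Issue I —
At Stage I.1 the claimant must meet clear and convincing evidence (weight exceeds 71): on (a) the weight is 72 (the respondent's 88 is given no effect), > 71, so (a) meets the standard; on (b) the weight is 72 (the respondent's 47 is given no effect), > 71, so (b) meets the standard.
  The claimant carries Stage I.1; the respondent now bears the burden.
At Stage I.2 the respondent must meet a prima facie showing (weight is at least 13): on (c) the weight is 16 (the claimant's 44 is given no effect), which does reach 13, so (c) meets the standard.
  Stage I.2 is satisfied; the onus moves to the claimant.
At Stage I.3 the claimant must meet a prima facie showing (weight is at least 13): on (d) the weight is 12 (the respondent's 93 is given no effect), < 13, so (d) does not meet the standard.
  Stage I.3 not carried; the claimant fails its burden.
The respondent prevails on this issue.
— Issue II —
Stage II.1 (claimant, a substantially-more-likely showing, weight is at least 78): (e) 78 (respondent's 80 disregarded) ≥ 78 — meets; (f) 78 (respondent's 90 disregarded) ≥ 78 — meets.
  Stage II.1 is satisfied; the claimant continues to bear the burden.
Stage II.2 (claimant, the preponderance of the evidence, weight is at least 49): (g) 51 ≥ 49 — meets.
  The claimant carries the last stage.
All stages carried — the claimant prevails on this issue.
— Issue III —
At Stage III.1 the claimant must meet a preponderance (weight is at least 53): on (h) the weight is 55, which does reach 53, so (h) meets the standard; on (i) the weight is 53 (the respondent's 62 is given no effect), ≥ 53, so (i) meets the standard.
  Stage III.1 carried; the burden shifts to the respondent.
At Stage III.2 the respondent must meet a scintilla of evidence (weight is at least 23): on (j) the weight is 21 (the claimant's 96 is given no effect), < 23, so (j) does not meet the standard; on (k) the weight is 23 (the claimant's 63 is given no effect), ≥ 23, so (k) meets the standard.
  Not every element is met, so the respondent fails to carry Stage III.2.
The analysis ends at Stage III.2; the claimant prevails on this issue.
Per-issue: Issue I → respondent; Issue II → claimant; Issue III → claimant. The claimant must prevail on at least one issue; overall, the claimant prevails.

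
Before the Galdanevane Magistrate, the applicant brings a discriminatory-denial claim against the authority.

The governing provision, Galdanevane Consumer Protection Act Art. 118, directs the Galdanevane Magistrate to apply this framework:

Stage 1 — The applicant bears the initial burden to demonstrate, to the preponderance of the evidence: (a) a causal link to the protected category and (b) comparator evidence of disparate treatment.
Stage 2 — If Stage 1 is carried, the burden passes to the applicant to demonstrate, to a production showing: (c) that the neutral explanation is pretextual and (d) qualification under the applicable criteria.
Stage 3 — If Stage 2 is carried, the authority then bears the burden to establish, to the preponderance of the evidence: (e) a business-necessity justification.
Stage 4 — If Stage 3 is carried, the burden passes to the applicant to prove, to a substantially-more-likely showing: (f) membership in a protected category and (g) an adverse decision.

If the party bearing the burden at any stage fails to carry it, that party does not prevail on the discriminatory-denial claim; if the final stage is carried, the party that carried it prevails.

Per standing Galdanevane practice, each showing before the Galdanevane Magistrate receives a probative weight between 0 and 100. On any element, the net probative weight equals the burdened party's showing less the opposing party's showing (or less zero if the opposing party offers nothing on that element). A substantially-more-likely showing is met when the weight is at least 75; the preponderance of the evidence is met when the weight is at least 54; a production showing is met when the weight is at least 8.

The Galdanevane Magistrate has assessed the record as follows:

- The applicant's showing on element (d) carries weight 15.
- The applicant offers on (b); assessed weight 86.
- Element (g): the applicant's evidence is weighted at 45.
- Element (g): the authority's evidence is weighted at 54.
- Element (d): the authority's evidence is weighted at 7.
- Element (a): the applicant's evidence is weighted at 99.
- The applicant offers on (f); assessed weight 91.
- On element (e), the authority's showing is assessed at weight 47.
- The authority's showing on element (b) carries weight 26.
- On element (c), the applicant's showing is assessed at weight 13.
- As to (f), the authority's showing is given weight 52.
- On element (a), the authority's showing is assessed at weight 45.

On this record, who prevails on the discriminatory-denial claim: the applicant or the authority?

Stage 1 — burden on applicant; standard: the preponderance of the evidence (weight is at least 54).
    (a): 99 − 45 = 54 ≥ 54 [met]
    (b): 86 − 26 = 60 ≥ 54 [met]
  Stage 1 carried; the burden remains with the applicant.
Stage 2 — burden on applicant; standard: a production showing (weight is at least 8).
    (c): 13 ≥ 8 [met]
    (d): 15 − 7 = 8 ≥ 8 [met]
  All elements met. The burden passes to the authority.
Stage 3 — burden on authority; standard: the preponderance of the evidence (weight is at least 54).
    (e): 47 < 54 [not met]
  The authority does not carry Stage 3.
The analysis ends at Stage 3; the applicant prevails.

applicant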